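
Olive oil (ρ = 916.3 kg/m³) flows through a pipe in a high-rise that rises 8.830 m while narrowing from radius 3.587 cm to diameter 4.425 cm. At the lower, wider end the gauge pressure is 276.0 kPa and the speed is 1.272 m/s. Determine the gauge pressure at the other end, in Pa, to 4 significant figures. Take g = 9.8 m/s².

The volume flow rate is constant, so v₂ = (A₁/A₂)v₁ = (40.42/15.38)·1.272 = 3.343 m/s.
Applying Bernoulli between the two ends and solving for P₂: P₂ = P₁ + ½ρ(v₁² − v₂²) − ρgΔh.
P₂ = 276000 + ½·916.3·(1.272² − 3.343²) − 916.3·9.8·(+8.830) = 276000 + (-4380) − (79290) = 192300 Pa.

P₂ = 192300 Pa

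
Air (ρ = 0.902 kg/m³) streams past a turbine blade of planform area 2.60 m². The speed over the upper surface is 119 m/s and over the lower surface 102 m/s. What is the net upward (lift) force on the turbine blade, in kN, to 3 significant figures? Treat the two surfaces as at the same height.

4.41 kN

With equal heights on the two surfaces, Bernoulli gives P_lower − P_upper = ½ρ(v_upper² − v_lower²).
ΔP = ½·0.902·(119² − 102²) = 1690 Pa.
Lift = ΔP · A = 1690 × 2.60 = 4410 N.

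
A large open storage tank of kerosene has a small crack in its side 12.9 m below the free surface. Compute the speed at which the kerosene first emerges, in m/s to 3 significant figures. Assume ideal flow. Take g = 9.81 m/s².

v = 15.9 m/s

With the surface at rest and both surface and jet at atmospheric pressure, Bernoulli gives ρg h = ½ρv², so v = √(2gh) = √(2·9.81·12.9) = 15.9 m/s.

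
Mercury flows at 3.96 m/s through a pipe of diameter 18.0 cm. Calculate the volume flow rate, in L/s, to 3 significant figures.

Q = A·v = 0.0254 m² × 3.96 m/s = 0.101 m³/s.
Converting: 0.101 m³/s × 1000 = 101 L/s.

101 L/s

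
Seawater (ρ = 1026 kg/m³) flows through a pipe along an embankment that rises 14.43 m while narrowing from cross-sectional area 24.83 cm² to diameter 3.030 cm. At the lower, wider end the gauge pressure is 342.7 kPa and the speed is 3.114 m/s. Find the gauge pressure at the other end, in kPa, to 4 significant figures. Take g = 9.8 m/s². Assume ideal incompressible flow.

By continuity, v₂ = v₁·A₁/A₂ = 3.114·(24.83/7.211) = 10.72 m/s.
Bernoulli: P₁ + ½ρv₁² + ρg h₁ = P₂ + ½ρv₂² + ρg h₂, so P₂ = P₁ + ½ρ(v₁² − v₂²) − ρg(h₂ − h₁).
P₂ = 342700 + ½·1026·(3.114² − 10.72²) − 1026·9.8·(+14.43) = 342700 + (-54010) − (145100) = 143600 Pa.

P₂ ≈ 143.6 kPa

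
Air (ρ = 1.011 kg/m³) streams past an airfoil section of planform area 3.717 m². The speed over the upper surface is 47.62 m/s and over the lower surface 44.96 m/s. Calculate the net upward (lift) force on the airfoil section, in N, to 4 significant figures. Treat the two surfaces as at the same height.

F ≈ 462.7 N

From P + ½ρv² = const at equal height, P_low − P_up = ½ρ(v_up² − v_low²).
ΔP = ½·1.011·(47.62² − 44.96²) = 124.5 Pa.
Lift = ΔP · A = 124.5 × 3.717 = 462.7 N.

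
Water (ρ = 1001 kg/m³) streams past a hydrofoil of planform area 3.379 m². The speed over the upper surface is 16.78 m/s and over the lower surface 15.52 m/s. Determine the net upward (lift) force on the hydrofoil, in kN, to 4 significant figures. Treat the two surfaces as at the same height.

F ≈ 68.83 kN

From P + ½ρv² = const at equal height, P_low − P_up = ½ρ(v_up² − v_low²).
ΔP = ½·1001·(16.78² − 15.52²) = 20370 Pa.
Lift = ΔP · A = 20370 × 3.379 = 68830 N.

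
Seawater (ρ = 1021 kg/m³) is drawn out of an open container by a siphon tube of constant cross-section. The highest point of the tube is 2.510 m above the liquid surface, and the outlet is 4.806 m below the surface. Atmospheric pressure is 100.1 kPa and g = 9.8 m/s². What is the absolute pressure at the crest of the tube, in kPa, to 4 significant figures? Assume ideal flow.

The outlet speed comes from Torricelli: v = √(2g·4.806) = 9.706 m/s.
With constant cross-section the crest speed equals v; applying Bernoulli from the surface up to the crest, P_top = P_atm − ½ρv² − ρg·h_top.
P_top = 100100 − ½·1021·9.706² − 1021·9.8·2.510 = 26900 Pa.

P_top = 26.90 kPa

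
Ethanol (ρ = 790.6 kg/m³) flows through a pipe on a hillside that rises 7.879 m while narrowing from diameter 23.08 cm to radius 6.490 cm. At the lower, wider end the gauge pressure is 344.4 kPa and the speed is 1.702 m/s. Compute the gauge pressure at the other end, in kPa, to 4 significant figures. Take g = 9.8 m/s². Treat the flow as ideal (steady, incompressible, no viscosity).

P₂ ≈ 273.1 kPa

By continuity, v₂ = v₁·A₁/A₂ = 1.702·(418.4/132.3) = 5.381 m/s.
Bernoulli: P₁ + ½ρv₁² + ρg h₁ = P₂ + ½ρv₂² + ρg h₂, so P₂ = P₁ + ½ρ(v₁² − v₂²) − ρg(h₂ − h₁).
P₂ = 344400 + ½·790.6·(1.702² − 5.381²) − 790.6·9.8·(+7.879) = 344400 + (-10300) − (61050) = 273100 Pa.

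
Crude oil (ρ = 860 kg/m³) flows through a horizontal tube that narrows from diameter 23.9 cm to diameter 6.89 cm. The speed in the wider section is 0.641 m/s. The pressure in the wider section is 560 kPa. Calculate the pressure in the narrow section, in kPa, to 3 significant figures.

The volume flow rate is constant, so v₂ = (A₁/A₂)v₁ = (449/37.3)·0.641 = 7.71 m/s.
With no height change, Bernoulli's equation is P₁ + ½ρv₁² = P₂ + ½ρv₂².
P₂ = P₁ − ½ρ(v₂² − v₁²) = 560000 − ½·860·(7.71² − 0.641²) = 560000 − 25400 = 535000 Pa.

P₂ = 535 kPa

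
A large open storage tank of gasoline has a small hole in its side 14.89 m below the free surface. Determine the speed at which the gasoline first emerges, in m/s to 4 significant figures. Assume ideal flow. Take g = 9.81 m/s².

v ≈ 17.09 m/s

Torricelli's result v = √(2gh) gives v = √(2·9.81·14.89) = 17.09 m/s.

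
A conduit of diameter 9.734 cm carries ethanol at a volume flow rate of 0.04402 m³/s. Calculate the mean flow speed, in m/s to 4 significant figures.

5.915 m/s

Q = 0.04402 m³/s = 0.04402 m³/s.
v = Q/A = 0.04402 / 0.007442 = 5.915 m/s.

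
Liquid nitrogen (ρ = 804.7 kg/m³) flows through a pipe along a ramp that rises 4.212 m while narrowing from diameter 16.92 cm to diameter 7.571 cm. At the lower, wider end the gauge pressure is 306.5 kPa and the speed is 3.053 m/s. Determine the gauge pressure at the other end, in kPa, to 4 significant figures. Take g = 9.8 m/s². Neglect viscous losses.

P₂ ≈ 183.5 kPa

Mass conservation (A₁v₁ = A₂v₂) gives v₂ = 3.053 × 224.8/45.02 = 15.25 m/s.
Energy conservation along the streamline gives P₂ = P₁ − ½ρ(v₂² − v₁²) − ρg(h₂ − h₁).
P₂ = 306500 + ½·804.7·(3.053² − 15.25²) − 804.7·9.8·(+4.212) = 306500 + (-89800) − (33220) = 183500 Pa.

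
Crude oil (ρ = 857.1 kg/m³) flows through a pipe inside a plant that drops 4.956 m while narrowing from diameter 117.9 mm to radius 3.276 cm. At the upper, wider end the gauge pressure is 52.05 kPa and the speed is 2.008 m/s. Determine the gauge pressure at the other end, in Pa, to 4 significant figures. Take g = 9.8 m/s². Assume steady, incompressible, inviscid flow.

P₂ = 77290 Pa

The volume flow rate is constant, so v₂ = (A₁/A₂)v₁ = (109.2/33.72)·2.008 = 6.502 m/s.
Energy conservation along the streamline gives P₂ = P₁ − ½ρ(v₂² − v₁²) − ρg(h₂ − h₁).
P₂ = 52050 + ½·857.1·(2.008² − 6.502²) − 857.1·9.8·(−4.956) = 52050 + (-16390) − (-41630) = 77290 Pa.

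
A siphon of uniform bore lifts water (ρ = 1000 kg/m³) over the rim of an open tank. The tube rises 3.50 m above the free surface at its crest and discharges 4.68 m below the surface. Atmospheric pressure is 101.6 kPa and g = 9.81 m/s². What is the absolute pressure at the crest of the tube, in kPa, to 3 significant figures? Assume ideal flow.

From the surface to the outlet (both open to atmosphere, surface at rest): v = √(2g·h_out) = √(2·9.81·4.68) = 9.58 m/s.
Continuity keeps v the same throughout the tube; from surface to crest, P_atm + 0 = P_top + ½ρv² + ρg·h_top.
P_top = 101600 − ½·1000·9.58² − 1000·9.81·3.50 = 21400 Pa.

P_top ≈ 21.4 kPa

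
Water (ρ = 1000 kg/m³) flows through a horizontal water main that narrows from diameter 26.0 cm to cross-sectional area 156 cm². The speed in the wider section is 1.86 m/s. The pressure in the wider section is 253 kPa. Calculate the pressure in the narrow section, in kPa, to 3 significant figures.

The volume flow rate is constant, so v₂ = (A₁/A₂)v₁ = (531/156)·1.86 = 6.33 m/s.
Bernoulli (h₁ = h₂): P₁ − P₂ = ½ρ(v₂² − v₁²).
P₂ = P₁ − ½ρ(v₂² − v₁²) = 253000 − ½·1000·(6.33² − 1.86²) = 253000 − 18300 = 235000 Pa.

P₂ ≈ 235 kPa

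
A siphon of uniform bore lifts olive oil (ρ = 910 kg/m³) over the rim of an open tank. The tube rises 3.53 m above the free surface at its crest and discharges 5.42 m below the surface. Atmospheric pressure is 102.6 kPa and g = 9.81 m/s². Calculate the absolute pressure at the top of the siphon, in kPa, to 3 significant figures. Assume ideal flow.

P_top ≈ 22.7 kPa

From the surface to the outlet (both open to atmosphere, surface at rest): v = √(2g·h_out) = √(2·9.81·5.42) = 10.3 m/s.
With constant cross-section the crest speed equals v; applying Bernoulli from the surface up to the crest, P_top = P_atm − ½ρv² − ρg·h_top.
P_top = 102600 − ½·910·10.3² − 910·9.81·3.53 = 22700 Pa.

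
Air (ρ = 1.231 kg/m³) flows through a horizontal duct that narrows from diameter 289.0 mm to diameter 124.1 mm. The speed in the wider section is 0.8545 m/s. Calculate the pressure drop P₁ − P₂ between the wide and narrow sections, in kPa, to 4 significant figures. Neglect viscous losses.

Mass conservation (A₁v₁ = A₂v₂) gives v₂ = 0.8545 × 656.0/121.0 = 4.634 m/s.
The pipe is horizontal, so Bernoulli reduces to P₁ + ½ρv₁² = P₂ + ½ρv₂².
P₁ − P₂ = ½·1.231·(4.634² − 0.8545²) = ½·1.231·20.74 = 12.77 Pa.

ΔP = 0.01277 kPa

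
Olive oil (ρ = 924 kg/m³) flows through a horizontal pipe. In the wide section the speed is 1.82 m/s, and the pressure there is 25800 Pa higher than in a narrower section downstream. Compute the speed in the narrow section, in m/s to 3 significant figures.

Horizontal Bernoulli: P₁ + ½ρv₁² = P₂ + ½ρv₂², so v₂² = v₁² + 2(P₁ − P₂)/ρ.
v₂ = √(1.82² + 2·25800/924) = √(3.31 + 55.8) = 7.69 m/s.

v₂ ≈ 7.69 m/s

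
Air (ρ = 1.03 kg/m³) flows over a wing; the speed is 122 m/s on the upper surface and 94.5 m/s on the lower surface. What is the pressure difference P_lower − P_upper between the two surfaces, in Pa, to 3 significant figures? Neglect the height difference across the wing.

With negligible Δh, P + ½ρv² is constant, so P_low − P_up = ½ρ(v_up² − v_low²).
ΔP = ½·1.03·(122² − 94.5²) = 3070 Pa.

ΔP ≈ 3070 Pa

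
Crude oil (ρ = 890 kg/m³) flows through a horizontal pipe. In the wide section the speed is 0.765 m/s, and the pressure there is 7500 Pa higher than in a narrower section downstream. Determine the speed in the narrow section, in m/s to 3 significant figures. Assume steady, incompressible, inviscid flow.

v₂ ≈ 4.18 m/s

With h₁ = h₂, rearranging Bernoulli gives v₂ = √(v₁² + 2ΔP/ρ).
v₂ = √(0.765² + 2·7500/890) = √(0.585 + 16.9) = 4.18 m/s.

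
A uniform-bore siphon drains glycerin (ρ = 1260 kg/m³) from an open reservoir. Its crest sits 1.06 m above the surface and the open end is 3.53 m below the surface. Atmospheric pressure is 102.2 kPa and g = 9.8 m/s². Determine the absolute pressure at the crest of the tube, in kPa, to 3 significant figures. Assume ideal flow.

P_top ≈ 45.5 kPa

Bernoulli surface→outlet gives ½v² = g·h_out, so v = √(2·9.8·3.53) = 8.32 m/s.
Continuity keeps v the same throughout the tube; from surface to crest, P_atm + 0 = P_top + ½ρv² + ρg·h_top.
P_top = 102200 − ½·1260·8.32² − 1260·9.8·1.06 = 45500 Pa.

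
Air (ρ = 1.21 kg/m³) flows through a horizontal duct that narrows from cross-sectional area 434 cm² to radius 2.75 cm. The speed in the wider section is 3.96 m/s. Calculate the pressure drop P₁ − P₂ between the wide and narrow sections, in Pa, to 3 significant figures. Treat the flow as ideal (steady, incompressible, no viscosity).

ΔP = 3160 Pa

The volume flow rate is constant, so v₂ = (A₁/A₂)v₁ = (434/23.8)·3.96 = 72.3 m/s.
Along the horizontal streamline, P + ½ρv² is constant.
P₁ − P₂ = ½·1.21·(72.3² − 3.96²) = ½·1.21·5220 = 3160 Pa.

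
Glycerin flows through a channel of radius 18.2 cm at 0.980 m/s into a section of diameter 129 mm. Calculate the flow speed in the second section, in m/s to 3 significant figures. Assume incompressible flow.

v₂ ≈ 7.80 m/s

By continuity, v₂ = v₁·A₁/A₂ = 0.980·(1040/131) = 7.80 m/s.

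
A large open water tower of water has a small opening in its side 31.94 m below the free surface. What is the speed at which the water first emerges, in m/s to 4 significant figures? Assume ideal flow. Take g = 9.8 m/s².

25.02 m/s

The surface is effectively still and both ends are open, so ½v² = gh and v = √(2·9.8·31.94) = 25.02 m/s.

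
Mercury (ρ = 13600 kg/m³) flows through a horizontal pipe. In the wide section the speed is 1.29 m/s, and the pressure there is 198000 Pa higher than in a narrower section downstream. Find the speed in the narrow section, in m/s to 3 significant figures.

Horizontal Bernoulli: P₁ + ½ρv₁² = P₂ + ½ρv₂², so v₂² = v₁² + 2(P₁ − P₂)/ρ.
v₂ = √(1.29² + 2·198000/13600) = √(1.66 + 29.1) = 5.55 m/s.

v₂ ≈ 5.55 m/s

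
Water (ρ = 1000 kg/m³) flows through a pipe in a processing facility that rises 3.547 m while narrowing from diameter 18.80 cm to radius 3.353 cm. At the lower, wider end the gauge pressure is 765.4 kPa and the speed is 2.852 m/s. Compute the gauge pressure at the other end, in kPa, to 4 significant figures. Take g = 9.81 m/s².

The volume flow rate is constant, so v₂ = (A₁/A₂)v₁ = (277.6/35.32)·2.852 = 22.41 m/s.
Energy conservation along the streamline gives P₂ = P₁ − ½ρ(v₂² − v₁²) − ρg(h₂ − h₁).
P₂ = 765400 + ½·1000·(2.852² − 22.41²) − 1000·9.81·(+3.547) = 765400 + (-247100) − (34800) = 483500 Pa.

P₂ ≈ 483.5 kPa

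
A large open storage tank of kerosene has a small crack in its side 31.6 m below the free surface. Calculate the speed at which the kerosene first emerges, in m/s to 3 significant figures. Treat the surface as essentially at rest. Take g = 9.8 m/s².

Torricelli's result v = √(2gh) gives v = √(2·9.8·31.6) = 24.9 m/s.

v = 24.9 m/s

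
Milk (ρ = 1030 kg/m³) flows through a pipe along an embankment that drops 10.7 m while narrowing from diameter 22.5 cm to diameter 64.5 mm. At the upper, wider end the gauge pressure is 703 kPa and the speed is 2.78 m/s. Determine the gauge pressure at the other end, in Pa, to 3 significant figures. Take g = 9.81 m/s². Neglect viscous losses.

P₂ ≈ 226000 Pa

By continuity, v₂ = v₁·A₁/A₂ = 2.78·(398/32.7) = 33.8 m/s.
Energy conservation along the streamline gives P₂ = P₁ − ½ρ(v₂² − v₁²) − ρg(h₂ − h₁).
P₂ = 703000 + ½·1030·(2.78² − 33.8²) − 1030·9.81·(−10.7) = 703000 + (-585000) − (-108000) = 226000 Pa.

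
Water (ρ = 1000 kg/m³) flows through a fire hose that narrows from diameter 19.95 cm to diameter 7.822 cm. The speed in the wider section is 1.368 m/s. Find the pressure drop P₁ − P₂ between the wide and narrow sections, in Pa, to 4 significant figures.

38660 Pa

Continuity gives A₁v₁ = A₂v₂, so v₂ = (312.6 cm²)/(48.05 cm²) × 1.368 m/s = 8.899 m/s.
Bernoulli (h₁ = h₂): P₁ − P₂ = ½ρ(v₂² − v₁²).
P₁ − P₂ = ½·1000·(8.899² − 1.368²) = ½·1000·77.32 = 38660 Pa.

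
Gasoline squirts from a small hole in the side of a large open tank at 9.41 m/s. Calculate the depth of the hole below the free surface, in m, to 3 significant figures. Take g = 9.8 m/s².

Inverting v = √(2gh) gives h = v² / 2g.
h = 9.41²/(2·9.8) = 88.5/19.60 = 4.52 m.

h ≈ 4.52 m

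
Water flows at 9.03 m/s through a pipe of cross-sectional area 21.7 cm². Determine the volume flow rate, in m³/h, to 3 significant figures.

Q = A·v = 0.00217 m² × 9.03 m/s = 0.0196 m³/s.
Converting: 0.0196 m³/s × 3600 = 70.5 m³/h.

Q ≈ 70.5 m³/h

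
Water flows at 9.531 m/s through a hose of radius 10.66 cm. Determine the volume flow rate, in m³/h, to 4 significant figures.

Q = A·v = 0.03570 m² × 9.531 m/s = 0.3403 m³/s.
Converting: 0.3403 m³/s × 3600 = 1225 m³/h.

Q ≈ 1225 m³/h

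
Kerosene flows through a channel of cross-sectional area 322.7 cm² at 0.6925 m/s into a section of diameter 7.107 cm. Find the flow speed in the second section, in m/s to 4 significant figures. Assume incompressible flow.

The volume flow rate is constant, so v₂ = (A₁/A₂)v₁ = (322.7/39.67)·0.6925 = 5.633 m/s.

v₂ = 5.633 m/s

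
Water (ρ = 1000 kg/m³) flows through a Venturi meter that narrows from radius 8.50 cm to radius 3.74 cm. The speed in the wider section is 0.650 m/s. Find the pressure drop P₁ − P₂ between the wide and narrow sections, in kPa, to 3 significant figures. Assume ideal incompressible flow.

ΔP = 5.42 kPa

Mass conservation (A₁v₁ = A₂v₂) gives v₂ = 0.650 × 227/43.9 = 3.36 m/s.
With no height change, Bernoulli's equation is P₁ + ½ρv₁² = P₂ + ½ρv₂².
P₁ − P₂ = ½·1000·(3.36² − 0.650²) = ½·1000·10.8 = 5420 Pa.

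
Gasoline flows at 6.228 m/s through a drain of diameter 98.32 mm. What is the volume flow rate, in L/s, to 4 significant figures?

Q = A·v = 0.007592 m² × 6.228 m/s = 0.04728 m³/s.
Converting: 0.04728 m³/s × 1000 = 47.28 L/s.

47.28 L/s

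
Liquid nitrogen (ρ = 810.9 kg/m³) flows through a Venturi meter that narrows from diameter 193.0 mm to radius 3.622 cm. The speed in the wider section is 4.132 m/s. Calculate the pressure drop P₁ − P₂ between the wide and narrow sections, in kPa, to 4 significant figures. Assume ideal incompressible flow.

ΔP = 341.9 kPa

By continuity, v₂ = v₁·A₁/A₂ = 4.132·(292.6/41.21) = 29.33 m/s.
Bernoulli (h₁ = h₂): P₁ − P₂ = ½ρ(v₂² − v₁²).
P₁ − P₂ = ½·810.9·(29.33² − 4.132²) = ½·810.9·843.2 = 341900 Pa.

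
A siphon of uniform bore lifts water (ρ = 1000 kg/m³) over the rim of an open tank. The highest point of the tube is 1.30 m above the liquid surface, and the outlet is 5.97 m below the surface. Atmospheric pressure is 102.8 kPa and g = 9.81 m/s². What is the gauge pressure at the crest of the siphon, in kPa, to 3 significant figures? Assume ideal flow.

-71.3 kPa

From the surface to the outlet (both open to atmosphere, surface at rest): v = √(2g·h_out) = √(2·9.81·5.97) = 10.8 m/s.
Continuity keeps v the same throughout the tube; from surface to crest, P_atm + 0 = P_top + ½ρv² + ρg·h_top.
P_top = 102800 − ½·1000·10.8² − 1000·9.81·1.30 = 31500 Pa. So P_gauge = P_top − P_atm = -71300 Pa.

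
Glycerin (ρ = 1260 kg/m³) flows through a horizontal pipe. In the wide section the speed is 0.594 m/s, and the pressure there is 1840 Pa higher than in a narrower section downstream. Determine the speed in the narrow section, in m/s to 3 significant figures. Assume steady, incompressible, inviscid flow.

v₂ = 1.81 m/s

With h₁ = h₂, rearranging Bernoulli gives v₂ = √(v₁² + 2ΔP/ρ).
v₂ = √(0.594² + 2·1840/1260) = √(0.353 + 2.92) = 1.81 m/s.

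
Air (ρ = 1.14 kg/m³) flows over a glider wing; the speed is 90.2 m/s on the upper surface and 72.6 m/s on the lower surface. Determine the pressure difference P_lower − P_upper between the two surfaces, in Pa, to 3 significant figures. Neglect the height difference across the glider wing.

ΔP = 1630 Pa

With negligible Δh, P + ½ρv² is constant, so P_low − P_up = ½ρ(v_up² − v_low²).
ΔP = ½·1.14·(90.2² − 72.6²) = 1630 Pa.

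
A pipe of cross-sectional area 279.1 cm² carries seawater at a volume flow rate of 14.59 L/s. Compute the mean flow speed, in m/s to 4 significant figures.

Q = 14.59 L/s = 0.01459 m³/s.
v = Q/A = 0.01459 / 0.02791 = 0.5228 m/s.

v = 0.5228 m/s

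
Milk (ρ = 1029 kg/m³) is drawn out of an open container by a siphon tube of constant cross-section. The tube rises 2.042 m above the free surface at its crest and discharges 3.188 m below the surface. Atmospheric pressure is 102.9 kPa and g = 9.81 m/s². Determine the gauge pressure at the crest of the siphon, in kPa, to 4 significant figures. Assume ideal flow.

From the surface to the outlet (both open to atmosphere, surface at rest): v = √(2g·h_out) = √(2·9.81·3.188) = 7.909 m/s.
The bore is uniform, so the speed at the crest is the same v. Bernoulli surface→crest: P_atm = P_top + ½ρv² + ρg·h_top.
P_top = 102900 − ½·1029·7.909² − 1029·9.81·2.042 = 50110 Pa. So P_gauge = P_top − P_atm = -52790 Pa.

P_gauge ≈ -52.79 kPa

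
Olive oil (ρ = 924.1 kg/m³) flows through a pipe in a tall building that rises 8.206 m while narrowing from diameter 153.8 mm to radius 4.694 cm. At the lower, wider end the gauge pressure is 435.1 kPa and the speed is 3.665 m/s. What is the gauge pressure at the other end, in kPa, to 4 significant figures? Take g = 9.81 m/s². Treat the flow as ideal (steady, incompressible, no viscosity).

By continuity, v₂ = v₁·A₁/A₂ = 3.665·(185.8/69.22) = 9.836 m/s.
Energy conservation along the streamline gives P₂ = P₁ − ½ρ(v₂² − v₁²) − ρg(h₂ − h₁).
P₂ = 435100 + ½·924.1·(3.665² − 9.836²) − 924.1·9.81·(+8.206) = 435100 + (-38500) − (74390) = 322200 Pa.

322.2 kPa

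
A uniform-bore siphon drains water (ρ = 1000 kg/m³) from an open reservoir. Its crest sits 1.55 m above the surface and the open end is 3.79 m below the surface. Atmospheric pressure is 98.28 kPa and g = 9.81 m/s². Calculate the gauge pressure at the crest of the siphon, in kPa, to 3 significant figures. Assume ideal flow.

Bernoulli surface→outlet gives ½v² = g·h_out, so v = √(2·9.81·3.79) = 8.62 m/s.
With constant cross-section the crest speed equals v; applying Bernoulli from the surface up to the crest, P_top = P_atm − ½ρv² − ρg·h_top.
P_top = 98280 − ½·1000·8.62² − 1000·9.81·1.55 = 45900 Pa. So P_gauge = P_top − P_atm = -52400 Pa.

P_gauge ≈ -52.4 kPa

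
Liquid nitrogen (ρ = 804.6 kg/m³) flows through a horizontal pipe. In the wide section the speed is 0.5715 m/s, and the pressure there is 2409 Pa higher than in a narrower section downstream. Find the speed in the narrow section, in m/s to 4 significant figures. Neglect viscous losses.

Along the level pipe P + ½ρv² is conserved, hence v₂² = v₁² + 2(P₁ − P₂)/ρ.
v₂ = √(0.5715² + 2·2409/804.6) = √(0.3266 + 5.988) = 2.513 m/s.

v₂ = 2.513 m/s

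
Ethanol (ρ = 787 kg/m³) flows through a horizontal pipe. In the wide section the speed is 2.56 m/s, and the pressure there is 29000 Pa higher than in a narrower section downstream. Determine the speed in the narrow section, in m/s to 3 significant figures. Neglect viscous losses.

With h₁ = h₂, rearranging Bernoulli gives v₂ = √(v₁² + 2ΔP/ρ).
v₂ = √(2.56² + 2·29000/787) = √(6.55 + 73.7) = 8.96 m/s.

v₂ = 8.96 m/s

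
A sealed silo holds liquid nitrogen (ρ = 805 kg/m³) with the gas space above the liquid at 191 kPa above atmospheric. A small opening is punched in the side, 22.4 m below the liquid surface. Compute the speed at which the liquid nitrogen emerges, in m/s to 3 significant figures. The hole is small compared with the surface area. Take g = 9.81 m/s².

Take point 1 at the surface (v₁ ≈ 0) and point 2 at the hole (at atmospheric pressure). Bernoulli: P₁ + ρg h = P_atm + ½ρv₂².
With P₁ − P_atm = 191000 Pa, v₂ = √(2gh + 2ΔP/ρ) = √(2·9.81·22.4 + 2·191000/805) = 30.2 m/s.

30.2 m/s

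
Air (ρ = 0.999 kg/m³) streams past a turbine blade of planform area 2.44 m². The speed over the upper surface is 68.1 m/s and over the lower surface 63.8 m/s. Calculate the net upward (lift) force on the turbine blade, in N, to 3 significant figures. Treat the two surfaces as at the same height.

F ≈ 691 N

The faster flow above has the lower pressure; Bernoulli (same height) gives ΔP = ½ρ(v_up² − v_low²).
ΔP = ½·0.999·(68.1² − 63.8²) = 283 Pa.
Lift = ΔP · A = 283 × 2.44 = 691 N.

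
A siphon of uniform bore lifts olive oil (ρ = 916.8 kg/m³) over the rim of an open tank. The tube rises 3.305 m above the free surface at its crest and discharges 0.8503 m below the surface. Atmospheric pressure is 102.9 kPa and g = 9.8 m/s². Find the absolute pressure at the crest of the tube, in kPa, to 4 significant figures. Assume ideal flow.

Bernoulli surface→outlet gives ½v² = g·h_out, so v = √(2·9.8·0.8503) = 4.082 m/s.
The bore is uniform, so the speed at the crest is the same v. Bernoulli surface→crest: P_atm = P_top + ½ρv² + ρg·h_top.
P_top = 102900 − ½·916.8·4.082² − 916.8·9.8·3.305 = 65570 Pa.

65.57 kPa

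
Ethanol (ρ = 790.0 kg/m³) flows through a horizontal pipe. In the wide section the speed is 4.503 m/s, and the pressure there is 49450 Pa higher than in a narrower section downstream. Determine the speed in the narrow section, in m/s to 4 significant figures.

Horizontal Bernoulli: P₁ + ½ρv₁² = P₂ + ½ρv₂², so v₂² = v₁² + 2(P₁ − P₂)/ρ.
v₂ = √(4.503² + 2·49450/790.0) = √(20.28 + 125.2) = 12.06 m/s.

v₂ ≈ 12.06 m/s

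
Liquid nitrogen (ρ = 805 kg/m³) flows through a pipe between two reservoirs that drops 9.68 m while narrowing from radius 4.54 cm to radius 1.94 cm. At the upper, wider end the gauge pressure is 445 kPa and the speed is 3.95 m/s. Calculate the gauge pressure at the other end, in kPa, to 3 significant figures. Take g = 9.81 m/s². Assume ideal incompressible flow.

Mass conservation (A₁v₁ = A₂v₂) gives v₂ = 3.95 × 64.8/11.8 = 21.6 m/s.
Energy conservation along the streamline gives P₂ = P₁ − ½ρ(v₂² − v₁²) − ρg(h₂ − h₁).
P₂ = 445000 + ½·805·(3.95² − 21.6²) − 805·9.81·(−9.68) = 445000 + (-182000) − (-76400) = 339000 Pa.

P₂ ≈ 339 kPa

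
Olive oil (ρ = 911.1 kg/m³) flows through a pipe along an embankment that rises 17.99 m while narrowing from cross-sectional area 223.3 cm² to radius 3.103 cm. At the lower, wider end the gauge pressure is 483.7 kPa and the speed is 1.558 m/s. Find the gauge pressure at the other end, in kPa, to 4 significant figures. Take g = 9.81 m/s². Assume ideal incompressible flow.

Mass conservation (A₁v₁ = A₂v₂) gives v₂ = 1.558 × 223.3/30.25 = 11.50 m/s.
Bernoulli: P₁ + ½ρv₁² + ρg h₁ = P₂ + ½ρv₂² + ρg h₂, so P₂ = P₁ + ½ρ(v₁² − v₂²) − ρg(h₂ − h₁).
P₂ = 483700 + ½·911.1·(1.558² − 11.50²) − 911.1·9.81·(+17.99) = 483700 + (-59150) − (160800) = 263800 Pa.

P₂ ≈ 263.8 kPa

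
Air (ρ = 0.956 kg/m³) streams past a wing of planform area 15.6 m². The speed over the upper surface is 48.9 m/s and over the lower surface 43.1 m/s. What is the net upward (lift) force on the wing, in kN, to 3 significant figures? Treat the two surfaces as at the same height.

F ≈ 3.98 kN

The faster flow above has the lower pressure; Bernoulli (same height) gives ΔP = ½ρ(v_up² − v_low²).
ΔP = ½·0.956·(48.9² − 43.1²) = 255 Pa.
Lift = ΔP · A = 255 × 15.6 = 3980 N.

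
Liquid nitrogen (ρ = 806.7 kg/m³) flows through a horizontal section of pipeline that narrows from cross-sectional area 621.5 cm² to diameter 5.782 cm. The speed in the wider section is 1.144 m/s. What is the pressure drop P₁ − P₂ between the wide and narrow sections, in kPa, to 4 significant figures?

ΔP ≈ 295.2 kPa

By continuity, v₂ = v₁·A₁/A₂ = 1.144·(621.5/26.26) = 27.08 m/s.
With no height change, Bernoulli's equation is P₁ + ½ρv₁² = P₂ + ½ρv₂².
P₁ − P₂ = ½·806.7·(27.08² − 1.144²) = ½·806.7·731.9 = 295200 Pa.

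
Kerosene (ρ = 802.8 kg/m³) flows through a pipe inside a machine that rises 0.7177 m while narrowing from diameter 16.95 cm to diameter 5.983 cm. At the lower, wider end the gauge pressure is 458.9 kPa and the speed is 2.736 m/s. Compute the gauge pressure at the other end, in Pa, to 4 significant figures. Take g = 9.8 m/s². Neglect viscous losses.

P₂ ≈ 262700 Pa

By continuity, v₂ = v₁·A₁/A₂ = 2.736·(225.6/28.11) = 21.96 m/s.
Energy conservation along the streamline gives P₂ = P₁ − ½ρ(v₂² − v₁²) − ρg(h₂ − h₁).
P₂ = 458900 + ½·802.8·(2.736² − 21.96²) − 802.8·9.8·(+0.7177) = 458900 + (-190600) − (5646) = 262700 Pa.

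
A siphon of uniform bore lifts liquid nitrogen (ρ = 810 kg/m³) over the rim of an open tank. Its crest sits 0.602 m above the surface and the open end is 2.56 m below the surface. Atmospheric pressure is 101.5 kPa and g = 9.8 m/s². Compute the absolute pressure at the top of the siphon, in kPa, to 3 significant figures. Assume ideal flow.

The outlet speed comes from Torricelli: v = √(2g·2.56) = 7.08 m/s.
With constant cross-section the crest speed equals v; applying Bernoulli from the surface up to the crest, P_top = P_atm − ½ρv² − ρg·h_top.
P_top = 101500 − ½·810·7.08² − 810·9.8·0.602 = 76400 Pa.

76.4 kPa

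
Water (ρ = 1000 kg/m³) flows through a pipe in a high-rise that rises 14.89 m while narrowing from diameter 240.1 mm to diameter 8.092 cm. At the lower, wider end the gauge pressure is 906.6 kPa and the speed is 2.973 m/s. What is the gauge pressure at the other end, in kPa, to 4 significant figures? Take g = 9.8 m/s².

Mass conservation (A₁v₁ = A₂v₂) gives v₂ = 2.973 × 452.8/51.43 = 26.17 m/s.
Applying Bernoulli between the two ends and solving for P₂: P₂ = P₁ + ½ρ(v₁² − v₂²) − ρgΔh.
P₂ = 906600 + ½·1000·(2.973² − 26.17²) − 1000·9.8·(+14.89) = 906600 + (-338100) − (145900) = 422600 Pa.

422.6 kPa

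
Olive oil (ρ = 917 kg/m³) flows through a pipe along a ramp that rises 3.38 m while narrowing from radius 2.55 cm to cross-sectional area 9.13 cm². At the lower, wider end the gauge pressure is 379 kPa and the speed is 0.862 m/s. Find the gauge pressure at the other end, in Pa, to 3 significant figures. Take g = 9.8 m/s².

P₂ ≈ 347000 Pa

Mass conservation (A₁v₁ = A₂v₂) gives v₂ = 0.862 × 20.4/9.13 = 1.93 m/s.
Applying Bernoulli between the two ends and solving for P₂: P₂ = P₁ + ½ρ(v₁² − v₂²) − ρgΔh.
P₂ = 379000 + ½·917·(0.862² − 1.93²) − 917·9.8·(+3.38) = 379000 + (-1360) − (30400) = 347000 Pa.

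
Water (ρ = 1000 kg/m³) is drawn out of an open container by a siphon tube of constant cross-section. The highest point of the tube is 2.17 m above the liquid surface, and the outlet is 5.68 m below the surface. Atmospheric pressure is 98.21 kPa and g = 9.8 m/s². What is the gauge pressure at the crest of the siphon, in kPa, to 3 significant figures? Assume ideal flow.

P_gauge = -76.9 kPa

From the surface to the outlet (both open to atmosphere, surface at rest): v = √(2g·h_out) = √(2·9.8·5.68) = 10.6 m/s.
The bore is uniform, so the speed at the crest is the same v. Bernoulli surface→crest: P_atm = P_top + ½ρv² + ρg·h_top.
P_top = 98210 − ½·1000·10.6² − 1000·9.8·2.17 = 21300 Pa. So P_gauge = P_top − P_atm = -76900 Pa.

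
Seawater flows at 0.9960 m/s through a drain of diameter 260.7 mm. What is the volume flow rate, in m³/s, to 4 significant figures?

Q ≈ 0.05317 m³/s

Q = A·v = 0.05338 m² × 0.9960 m/s = 0.05317 m³/s.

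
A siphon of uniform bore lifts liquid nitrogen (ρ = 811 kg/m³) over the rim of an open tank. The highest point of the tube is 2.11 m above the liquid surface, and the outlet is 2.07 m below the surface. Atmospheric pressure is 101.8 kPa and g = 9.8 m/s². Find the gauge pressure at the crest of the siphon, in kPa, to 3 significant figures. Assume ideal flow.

From the surface to the outlet (both open to atmosphere, surface at rest): v = √(2g·h_out) = √(2·9.8·2.07) = 6.37 m/s.
With constant cross-section the crest speed equals v; applying Bernoulli from the surface up to the crest, P_top = P_atm − ½ρv² − ρg·h_top.
P_top = 101800 − ½·811·6.37² − 811·9.8·2.11 = 68600 Pa. So P_gauge = P_top − P_atm = -33200 Pa.

-33.2 kPa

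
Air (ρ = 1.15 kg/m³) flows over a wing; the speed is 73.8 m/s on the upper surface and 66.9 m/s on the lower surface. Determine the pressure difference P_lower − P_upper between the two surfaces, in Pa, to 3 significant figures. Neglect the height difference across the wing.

ΔP ≈ 558 Pa

Bernoulli (same height): P_lower − P_upper = ½ρ(v_upper² − v_lower²).
ΔP = ½·1.15·(73.8² − 66.9²) = 558 Pa.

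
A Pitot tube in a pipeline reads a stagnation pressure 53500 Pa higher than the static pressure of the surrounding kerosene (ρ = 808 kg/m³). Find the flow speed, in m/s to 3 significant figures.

At the stagnation point the flow is brought to rest, so Bernoulli gives P_stag − P_static = ½ρv².
v = √(2ΔP/ρ) = √(2·53500/808) = 11.5 m/s.

v = 11.5 m/s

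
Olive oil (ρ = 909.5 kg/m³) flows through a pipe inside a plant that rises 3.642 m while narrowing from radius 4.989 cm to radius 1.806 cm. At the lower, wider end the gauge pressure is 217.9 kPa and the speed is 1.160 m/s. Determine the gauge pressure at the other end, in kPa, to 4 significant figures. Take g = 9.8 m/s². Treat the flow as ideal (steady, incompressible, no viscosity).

150.4 kPa

Mass conservation (A₁v₁ = A₂v₂) gives v₂ = 1.160 × 78.19/10.25 = 8.852 m/s.
Energy conservation along the streamline gives P₂ = P₁ − ½ρ(v₂² − v₁²) − ρg(h₂ − h₁).
P₂ = 217900 + ½·909.5·(1.160² − 8.852²) − 909.5·9.8·(+3.642) = 217900 + (-35020) − (32460) = 150400 Pa.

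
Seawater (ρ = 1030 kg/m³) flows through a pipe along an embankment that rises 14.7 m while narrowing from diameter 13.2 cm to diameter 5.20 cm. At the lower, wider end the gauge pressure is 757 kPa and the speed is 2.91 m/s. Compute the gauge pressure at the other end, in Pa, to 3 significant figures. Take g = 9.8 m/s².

By continuity, v₂ = v₁·A₁/A₂ = 2.91·(137/21.2) = 18.8 m/s.
Energy conservation along the streamline gives P₂ = P₁ − ½ρ(v₂² − v₁²) − ρg(h₂ − h₁).
P₂ = 757000 + ½·1030·(2.91² − 18.8²) − 1030·9.8·(+14.7) = 757000 + (-177000) − (148000) = 432000 Pa.

P₂ ≈ 432000 Pa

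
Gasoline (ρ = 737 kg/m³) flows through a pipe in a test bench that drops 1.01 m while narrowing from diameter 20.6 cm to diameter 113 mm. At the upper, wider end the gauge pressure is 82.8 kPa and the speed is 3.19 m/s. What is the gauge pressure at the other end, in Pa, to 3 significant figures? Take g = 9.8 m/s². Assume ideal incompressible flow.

52400 Pa

The volume flow rate is constant, so v₂ = (A₁/A₂)v₁ = (333/100)·3.19 = 10.6 m/s.
Bernoulli: P₁ + ½ρv₁² + ρg h₁ = P₂ + ½ρv₂² + ρg h₂, so P₂ = P₁ + ½ρ(v₁² − v₂²) − ρg(h₂ − h₁).
P₂ = 82800 + ½·737·(3.19² − 10.6²) − 737·9.8·(−1.01) = 82800 + (-37700) − (-7290) = 52400 Pa.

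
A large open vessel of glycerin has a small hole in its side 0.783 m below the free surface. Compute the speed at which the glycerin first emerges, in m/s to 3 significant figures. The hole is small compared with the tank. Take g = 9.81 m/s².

Bernoulli from surface to hole (P equal, v_surface ≈ 0): v = √(2gh) = √(2×9.81×0.783) = 3.92 m/s.

v = 3.92 m/s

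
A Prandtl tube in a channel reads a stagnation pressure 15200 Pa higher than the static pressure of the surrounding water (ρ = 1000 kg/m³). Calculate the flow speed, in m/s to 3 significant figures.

v = 5.51 m/s

The dynamic pressure equals the rise in static pressure at the stagnation point: ΔP = ½ρv².
v = √(2ΔP/ρ) = √(2·15200/1000) = 5.51 m/s.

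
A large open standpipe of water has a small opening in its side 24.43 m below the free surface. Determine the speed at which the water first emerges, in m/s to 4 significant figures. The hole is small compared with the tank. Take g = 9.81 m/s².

v = 21.89 m/s

The surface is effectively still and both ends are open, so ½v² = gh and v = √(2·9.81·24.43) = 21.89 m/s.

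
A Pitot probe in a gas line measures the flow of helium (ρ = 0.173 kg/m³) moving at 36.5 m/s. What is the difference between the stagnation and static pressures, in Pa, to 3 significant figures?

Bernoulli between the free stream and the stagnation point: ½ρv² = P_stag − P_static.
ΔP = ½·0.173·36.5² = 115 Pa.

ΔP ≈ 115 Pa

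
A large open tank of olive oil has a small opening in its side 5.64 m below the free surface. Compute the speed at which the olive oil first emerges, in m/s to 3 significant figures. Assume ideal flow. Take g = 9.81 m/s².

10.5 m/s

Torricelli's result v = √(2gh) gives v = √(2·9.81·5.64) = 10.5 m/s.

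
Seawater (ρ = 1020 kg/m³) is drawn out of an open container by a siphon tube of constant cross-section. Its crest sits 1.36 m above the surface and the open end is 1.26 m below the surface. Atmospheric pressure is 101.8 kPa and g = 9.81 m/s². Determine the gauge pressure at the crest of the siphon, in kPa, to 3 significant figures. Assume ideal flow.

From the surface to the outlet (both open to atmosphere, surface at rest): v = √(2g·h_out) = √(2·9.81·1.26) = 4.97 m/s.
The bore is uniform, so the speed at the crest is the same v. Bernoulli surface→crest: P_atm = P_top + ½ρv² + ρg·h_top.
P_top = 101800 − ½·1020·4.97² − 1020·9.81·1.36 = 75600 Pa. So P_gauge = P_top − P_atm = -26200 Pa.

-26.2 kPa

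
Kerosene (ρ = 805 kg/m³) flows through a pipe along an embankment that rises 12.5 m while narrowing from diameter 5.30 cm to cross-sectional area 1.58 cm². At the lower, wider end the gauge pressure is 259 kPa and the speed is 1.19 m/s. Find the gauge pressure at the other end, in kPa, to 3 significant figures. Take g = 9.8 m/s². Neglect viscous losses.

P₂ ≈ 49.8 kPa

Mass conservation (A₁v₁ = A₂v₂) gives v₂ = 1.19 × 22.1/1.58 = 16.6 m/s.
Bernoulli: P₁ + ½ρv₁² + ρg h₁ = P₂ + ½ρv₂² + ρg h₂, so P₂ = P₁ + ½ρ(v₁² − v₂²) − ρg(h₂ − h₁).
P₂ = 259000 + ½·805·(1.19² − 16.6²) − 805·9.8·(+12.5) = 259000 + (-111000) − (98600) = 49800 Pa.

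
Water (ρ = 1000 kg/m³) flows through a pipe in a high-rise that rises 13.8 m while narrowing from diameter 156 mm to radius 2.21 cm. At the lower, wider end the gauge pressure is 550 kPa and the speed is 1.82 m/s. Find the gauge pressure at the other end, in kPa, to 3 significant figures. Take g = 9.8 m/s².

P₂ = 159 kPa

The volume flow rate is constant, so v₂ = (A₁/A₂)v₁ = (191/15.3)·1.82 = 22.7 m/s.
Applying Bernoulli between the two ends and solving for P₂: P₂ = P₁ + ½ρ(v₁² − v₂²) − ρgΔh.
P₂ = 550000 + ½·1000·(1.82² − 22.7²) − 1000·9.8·(+13.8) = 550000 + (-255000) − (135000) = 159000 Pa.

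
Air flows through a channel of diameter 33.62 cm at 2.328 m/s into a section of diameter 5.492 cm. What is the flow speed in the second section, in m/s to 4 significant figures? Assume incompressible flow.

Continuity gives A₁v₁ = A₂v₂, so v₂ = (887.7 cm²)/(23.69 cm²) × 2.328 m/s = 87.24 m/s.

v₂ ≈ 87.24 m/s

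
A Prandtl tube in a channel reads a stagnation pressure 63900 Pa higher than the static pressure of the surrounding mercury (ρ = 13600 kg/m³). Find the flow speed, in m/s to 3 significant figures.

v = 3.07 m/s

Bernoulli between the free stream and the stagnation point: ½ρv² = P_stag − P_static.
v = √(2ΔP/ρ) = √(2·63900/13600) = 3.07 m/s.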